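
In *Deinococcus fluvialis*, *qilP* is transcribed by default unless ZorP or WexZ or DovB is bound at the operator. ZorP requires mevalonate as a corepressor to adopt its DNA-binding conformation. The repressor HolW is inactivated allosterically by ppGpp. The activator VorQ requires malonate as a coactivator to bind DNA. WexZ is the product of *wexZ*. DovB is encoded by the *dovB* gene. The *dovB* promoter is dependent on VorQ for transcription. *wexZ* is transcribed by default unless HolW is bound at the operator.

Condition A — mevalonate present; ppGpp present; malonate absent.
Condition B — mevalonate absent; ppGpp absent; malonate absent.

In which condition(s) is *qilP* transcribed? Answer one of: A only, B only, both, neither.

B only

Condition A:
Mevalonate is present, so ZorP is active.
ppGpp is present, so HolW is inactive.
With no repressor bound, *wexZ* is transcribed.
So WexZ is produced and active.
Malonate is absent, so VorQ is inactive.
Required activator VorQ is absent, so *dovB* is not transcribed.
So DovB is not produced.
With repressor ZorP bound, *qilP* is not transcribed.
→ *qilP* is OFF in A.
Condition B:
Mevalonate is absent, so ZorP is inactive.
ppGpp is absent, so HolW is active.
With repressor HolW bound, *wexZ* is not transcribed.
So WexZ is not produced.
Malonate is absent, so VorQ is inactive.
Required activator VorQ is absent, so *dovB* is not transcribed.
So DovB is not produced.
With no repressor bound, *qilP* is transcribed.
→ *qilP* is ON in B.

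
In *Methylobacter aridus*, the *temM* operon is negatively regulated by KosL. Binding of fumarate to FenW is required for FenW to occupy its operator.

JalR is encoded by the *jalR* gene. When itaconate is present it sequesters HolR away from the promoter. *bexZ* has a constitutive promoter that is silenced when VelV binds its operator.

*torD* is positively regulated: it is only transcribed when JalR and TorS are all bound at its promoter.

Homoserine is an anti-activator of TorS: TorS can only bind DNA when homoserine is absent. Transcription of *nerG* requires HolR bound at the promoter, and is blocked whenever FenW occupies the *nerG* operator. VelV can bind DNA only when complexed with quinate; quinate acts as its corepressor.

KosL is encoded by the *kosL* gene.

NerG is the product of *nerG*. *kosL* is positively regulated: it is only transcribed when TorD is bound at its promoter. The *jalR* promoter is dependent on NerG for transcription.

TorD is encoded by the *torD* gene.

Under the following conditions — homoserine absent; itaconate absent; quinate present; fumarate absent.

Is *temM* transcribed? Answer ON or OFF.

Fumarate is absent, so FenW is inactive.
Itaconate is absent, so HolR is active.
No repressor is bound and HolR is active, so *nerG* is transcribed.
So NerG is produced and active.
No repressor is bound and NerG is active, so *jalR* is transcribed.
So JalR is produced and active.
Homoserine is absent, so TorS is active.
No repressor is bound and JalR and TorS are active, so *torD* is transcribed.
So TorD is produced and active.
No repressor is bound and TorD is active, so *kosL* is transcribed.
So KosL is produced and active.
With repressor KosL bound, *temM* is not transcribed.

OFF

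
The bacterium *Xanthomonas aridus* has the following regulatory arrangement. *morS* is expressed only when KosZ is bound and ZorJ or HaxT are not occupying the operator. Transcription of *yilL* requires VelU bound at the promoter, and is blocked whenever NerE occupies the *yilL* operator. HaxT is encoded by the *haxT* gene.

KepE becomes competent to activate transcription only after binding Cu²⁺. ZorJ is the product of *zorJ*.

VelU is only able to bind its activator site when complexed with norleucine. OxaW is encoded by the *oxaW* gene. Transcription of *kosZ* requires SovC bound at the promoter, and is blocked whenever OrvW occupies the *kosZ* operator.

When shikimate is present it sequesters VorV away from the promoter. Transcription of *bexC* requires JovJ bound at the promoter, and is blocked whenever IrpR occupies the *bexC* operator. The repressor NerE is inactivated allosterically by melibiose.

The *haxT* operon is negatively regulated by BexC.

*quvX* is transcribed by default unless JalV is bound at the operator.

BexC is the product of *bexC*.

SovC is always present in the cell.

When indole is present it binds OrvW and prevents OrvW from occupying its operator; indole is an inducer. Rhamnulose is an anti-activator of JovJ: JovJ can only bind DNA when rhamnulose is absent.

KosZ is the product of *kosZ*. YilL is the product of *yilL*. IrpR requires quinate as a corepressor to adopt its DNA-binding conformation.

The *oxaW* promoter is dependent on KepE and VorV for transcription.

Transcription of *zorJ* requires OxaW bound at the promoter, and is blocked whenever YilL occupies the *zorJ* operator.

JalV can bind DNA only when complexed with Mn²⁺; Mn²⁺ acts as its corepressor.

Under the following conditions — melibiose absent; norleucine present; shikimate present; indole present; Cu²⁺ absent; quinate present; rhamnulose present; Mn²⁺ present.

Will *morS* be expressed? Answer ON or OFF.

OFF

Norleucine is present, so VelU is active.
Melibiose is absent, so NerE is active.
With repressor NerE bound, *yilL* is not transcribed.
So YilL is not produced.
Cu²⁺ is absent, so KepE is inactive.
Shikimate is present, so VorV is inactive.
Required activator KepE is absent, so *oxaW* is not transcribed.
So OxaW is not produced.
Required activator OxaW is absent, so *zorJ* is not transcribed.
So ZorJ is not produced.
Rhamnulose is present, so JovJ is inactive.
Quinate is present, so IrpR is active.
With repressor IrpR bound, *bexC* is not transcribed.
So BexC is not produced.
With no repressor bound, *haxT* is transcribed.
So HaxT is produced and active.
SovC is produced constitutively and is active.
Indole is present, so OrvW is inactive.
No repressor is bound and SovC is active, so *kosZ* is transcribed.
So KosZ is produced and active.
With repressor HaxT bound, *morS* is not transcribed.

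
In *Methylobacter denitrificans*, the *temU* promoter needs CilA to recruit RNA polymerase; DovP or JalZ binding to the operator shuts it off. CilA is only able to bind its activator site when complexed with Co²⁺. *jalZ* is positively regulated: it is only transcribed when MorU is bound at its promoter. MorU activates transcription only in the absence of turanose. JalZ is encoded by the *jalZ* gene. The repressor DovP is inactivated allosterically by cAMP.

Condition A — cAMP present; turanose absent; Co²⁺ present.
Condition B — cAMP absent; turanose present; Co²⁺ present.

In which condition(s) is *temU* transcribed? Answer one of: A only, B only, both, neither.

Condition A:
cAMP is present, so DovP is inactive.
Turanose is absent, so MorU is active.
No repressor is bound and MorU is active, so *jalZ* is transcribed.
So JalZ is produced and active.
Co²⁺ is present, so CilA is active.
With repressor JalZ bound, *temU* is not transcribed.
→ *temU* is OFF in A.
Condition B:
cAMP is absent, so DovP is active.
Turanose is present, so MorU is inactive.
Required activator MorU is absent, so *jalZ* is not transcribed.
So JalZ is not produced.
Co²⁺ is present, so CilA is active.
With repressor DovP bound, *temU* is not transcribed.
→ *temU* is OFF in B.

neither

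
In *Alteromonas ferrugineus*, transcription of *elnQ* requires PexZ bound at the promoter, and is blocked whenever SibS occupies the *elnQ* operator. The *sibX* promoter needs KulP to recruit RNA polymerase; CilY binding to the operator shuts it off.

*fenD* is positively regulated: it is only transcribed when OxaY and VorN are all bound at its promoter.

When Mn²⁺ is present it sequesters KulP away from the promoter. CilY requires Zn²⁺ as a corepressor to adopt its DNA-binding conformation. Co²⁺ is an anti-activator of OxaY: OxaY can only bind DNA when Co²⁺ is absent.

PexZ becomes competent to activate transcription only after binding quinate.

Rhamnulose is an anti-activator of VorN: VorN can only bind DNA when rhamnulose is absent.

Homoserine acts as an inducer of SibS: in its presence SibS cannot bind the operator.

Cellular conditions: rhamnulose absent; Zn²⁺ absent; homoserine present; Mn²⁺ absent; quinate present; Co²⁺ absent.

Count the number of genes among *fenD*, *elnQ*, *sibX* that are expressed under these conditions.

Co²⁺ is absent, so OxaY is active.
Rhamnulose is absent, so VorN is active.
No repressor is bound and OxaY and VorN are active, so *fenD* is transcribed.
→ *fenD* is ON.
Homoserine is present, so SibS is inactive.
Quinate is present, so PexZ is active.
No repressor is bound and PexZ is active, so *elnQ* is transcribed.
→ *elnQ* is ON.
Mn²⁺ is absent, so KulP is active.
Zn²⁺ is absent, so CilY is inactive.
No repressor is bound and KulP is active, so *sibX* is transcribed.
→ *sibX* is ON.
3 of the 3 genes are transcribed.

3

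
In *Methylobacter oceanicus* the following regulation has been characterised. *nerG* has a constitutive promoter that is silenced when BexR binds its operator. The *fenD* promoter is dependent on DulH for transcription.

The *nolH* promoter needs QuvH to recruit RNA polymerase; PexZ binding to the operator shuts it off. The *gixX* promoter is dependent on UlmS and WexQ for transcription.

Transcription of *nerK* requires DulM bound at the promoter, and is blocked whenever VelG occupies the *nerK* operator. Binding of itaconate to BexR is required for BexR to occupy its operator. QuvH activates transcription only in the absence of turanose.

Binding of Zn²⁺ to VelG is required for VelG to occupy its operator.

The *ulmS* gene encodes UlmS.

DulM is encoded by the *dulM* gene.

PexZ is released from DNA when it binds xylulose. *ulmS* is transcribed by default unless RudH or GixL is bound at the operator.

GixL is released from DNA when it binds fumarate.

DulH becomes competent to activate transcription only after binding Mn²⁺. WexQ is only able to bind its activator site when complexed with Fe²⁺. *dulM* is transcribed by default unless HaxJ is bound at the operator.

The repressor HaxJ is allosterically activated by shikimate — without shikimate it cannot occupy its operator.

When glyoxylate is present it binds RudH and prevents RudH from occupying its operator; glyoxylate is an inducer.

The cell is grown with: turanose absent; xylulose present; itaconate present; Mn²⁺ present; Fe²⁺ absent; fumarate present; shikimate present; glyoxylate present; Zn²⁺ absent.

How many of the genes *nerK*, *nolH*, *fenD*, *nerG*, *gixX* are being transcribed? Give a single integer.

2

Shikimate is present, so HaxJ is active.
With repressor HaxJ bound, *dulM* is not transcribed.
So DulM is not produced.
Zn²⁺ is absent, so VelG is inactive.
Required activator DulM is absent, so *nerK* is not transcribed.
→ *nerK* is OFF.
Turanose is absent, so QuvH is active.
Xylulose is present, so PexZ is inactive.
No repressor is bound and QuvH is active, so *nolH* is transcribed.
→ *nolH* is ON.
Mn²⁺ is present, so DulH is active.
No repressor is bound and DulH is active, so *fenD* is transcribed.
→ *fenD* is ON.
Itaconate is present, so BexR is active.
With repressor BexR bound, *nerG* is not transcribed.
→ *nerG* is OFF.
Glyoxylate is present, so RudH is inactive.
Fumarate is present, so GixL is inactive.
With no repressor bound, *ulmS* is transcribed.
So UlmS is produced and active.
Fe²⁺ is absent, so WexQ is inactive.
Required activator WexQ is absent, so *gixX* is not transcribed.
→ *gixX* is OFF.
2 of the 5 genes are transcribed.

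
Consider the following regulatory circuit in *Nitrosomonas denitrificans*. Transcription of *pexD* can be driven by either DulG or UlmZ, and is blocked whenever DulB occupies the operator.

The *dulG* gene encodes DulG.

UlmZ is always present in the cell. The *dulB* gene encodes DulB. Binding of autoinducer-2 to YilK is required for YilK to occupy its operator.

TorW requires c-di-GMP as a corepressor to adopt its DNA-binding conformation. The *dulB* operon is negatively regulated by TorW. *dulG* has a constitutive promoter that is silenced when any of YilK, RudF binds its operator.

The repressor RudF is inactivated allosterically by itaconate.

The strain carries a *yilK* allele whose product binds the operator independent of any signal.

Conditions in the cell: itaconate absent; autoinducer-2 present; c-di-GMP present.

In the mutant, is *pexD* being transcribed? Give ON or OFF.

c-di-GMP is present, so TorW is active.
With repressor TorW bound, *dulB* is not transcribed.
So DulB is not produced.
YilK is constitutively active in this strain.
Itaconate is absent, so RudF is active.
With repressor YilK bound, *dulG* is not transcribed.
So DulG is not produced.
UlmZ is produced constitutively and is active.
Activator UlmZ is present, so *pexD* is transcribed.

ON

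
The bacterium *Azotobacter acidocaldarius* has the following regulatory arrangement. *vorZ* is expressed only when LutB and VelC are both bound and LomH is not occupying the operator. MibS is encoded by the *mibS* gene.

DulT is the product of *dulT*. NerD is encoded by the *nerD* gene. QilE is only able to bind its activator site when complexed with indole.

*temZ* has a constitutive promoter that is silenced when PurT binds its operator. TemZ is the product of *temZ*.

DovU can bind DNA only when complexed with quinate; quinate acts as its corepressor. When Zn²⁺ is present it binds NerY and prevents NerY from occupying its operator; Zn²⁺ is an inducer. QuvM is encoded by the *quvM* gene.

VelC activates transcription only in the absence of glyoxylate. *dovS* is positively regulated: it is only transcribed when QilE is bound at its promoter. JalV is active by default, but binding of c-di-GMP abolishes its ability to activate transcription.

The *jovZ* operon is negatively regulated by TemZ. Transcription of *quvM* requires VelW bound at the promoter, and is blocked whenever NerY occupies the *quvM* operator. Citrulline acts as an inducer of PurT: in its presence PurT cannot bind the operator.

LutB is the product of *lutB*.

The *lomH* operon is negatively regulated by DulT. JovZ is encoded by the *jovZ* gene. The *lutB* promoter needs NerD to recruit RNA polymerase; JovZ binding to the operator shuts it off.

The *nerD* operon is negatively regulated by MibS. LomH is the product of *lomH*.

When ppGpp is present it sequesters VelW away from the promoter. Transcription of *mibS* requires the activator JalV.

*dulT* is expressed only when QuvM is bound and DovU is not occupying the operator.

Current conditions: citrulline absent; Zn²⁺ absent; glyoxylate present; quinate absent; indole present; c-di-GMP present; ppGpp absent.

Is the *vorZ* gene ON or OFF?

OFF

Quinate is absent, so DovU is inactive.
Zn²⁺ is absent, so NerY is active.
ppGpp is absent, so VelW is active.
With repressor NerY bound, *quvM* is not transcribed.
So QuvM is not produced.
Required activator QuvM is absent, so *dulT* is not transcribed.
So DulT is not produced.
With no repressor bound, *lomH* is transcribed.
So LomH is produced and active.
c-di-GMP is present, so JalV is inactive.
Required activator JalV is absent, so *mibS* is not transcribed.
So MibS is not produced.
With no repressor bound, *nerD* is transcribed.
So NerD is produced and active.
Citrulline is absent, so PurT is active.
With repressor PurT bound, *temZ* is not transcribed.
So TemZ is not produced.
With no repressor bound, *jovZ* is transcribed.
So JovZ is produced and active.
With repressor JovZ bound, *lutB* is not transcribed.
So LutB is not produced.
Glyoxylate is present, so VelC is inactive.
With repressor LomH bound, *vorZ* is not transcribed.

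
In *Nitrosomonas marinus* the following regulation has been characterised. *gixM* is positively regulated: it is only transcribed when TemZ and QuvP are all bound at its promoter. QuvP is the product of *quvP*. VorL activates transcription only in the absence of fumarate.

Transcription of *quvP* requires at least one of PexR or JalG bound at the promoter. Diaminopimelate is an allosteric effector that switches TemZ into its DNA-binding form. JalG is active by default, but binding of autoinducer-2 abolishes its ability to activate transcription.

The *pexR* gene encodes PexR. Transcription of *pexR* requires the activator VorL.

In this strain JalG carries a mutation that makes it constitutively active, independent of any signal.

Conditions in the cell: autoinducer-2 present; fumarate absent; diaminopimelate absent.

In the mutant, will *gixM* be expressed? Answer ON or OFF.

Diaminopimelate is absent, so TemZ is inactive.
Fumarate is absent, so VorL is active.
No repressor is bound and VorL is active, so *pexR* is transcribed.
So PexR is produced and active.
JalG is constitutively active in this strain.
Activator PexR is present, so *quvP* is transcribed.
So QuvP is produced and active.
Required activator TemZ is absent, so *gixM* is not transcribed.

OFF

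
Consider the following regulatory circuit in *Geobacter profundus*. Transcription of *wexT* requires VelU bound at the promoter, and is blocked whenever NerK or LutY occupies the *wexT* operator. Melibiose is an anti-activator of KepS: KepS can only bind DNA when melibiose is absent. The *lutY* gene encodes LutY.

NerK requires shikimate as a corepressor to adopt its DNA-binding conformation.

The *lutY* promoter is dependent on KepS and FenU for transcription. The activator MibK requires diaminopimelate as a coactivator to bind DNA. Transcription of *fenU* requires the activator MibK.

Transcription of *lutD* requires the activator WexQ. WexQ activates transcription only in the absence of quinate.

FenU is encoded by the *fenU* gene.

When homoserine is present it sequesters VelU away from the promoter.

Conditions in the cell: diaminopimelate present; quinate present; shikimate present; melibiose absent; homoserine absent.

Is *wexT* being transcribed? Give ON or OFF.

OFF

Shikimate is present, so NerK is active.
Melibiose is absent, so KepS is active.
Diaminopimelate is present, so MibK is active.
No repressor is bound and MibK is active, so *fenU* is transcribed.
So FenU is produced and active.
No repressor is bound and KepS and FenU are active, so *lutY* is transcribed.
So LutY is produced and active.
Homoserine is absent, so VelU is active.
With repressor NerK bound, *wexT* is not transcribed.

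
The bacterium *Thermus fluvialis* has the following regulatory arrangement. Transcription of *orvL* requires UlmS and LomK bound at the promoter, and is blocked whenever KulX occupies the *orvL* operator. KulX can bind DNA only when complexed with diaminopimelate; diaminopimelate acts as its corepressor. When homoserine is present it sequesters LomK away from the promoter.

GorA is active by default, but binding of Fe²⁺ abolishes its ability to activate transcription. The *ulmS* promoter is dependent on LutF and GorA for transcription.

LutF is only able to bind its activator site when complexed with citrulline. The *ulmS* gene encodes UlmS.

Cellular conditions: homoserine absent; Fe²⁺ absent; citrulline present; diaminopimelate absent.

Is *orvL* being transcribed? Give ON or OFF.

Citrulline is present, so LutF is active.
Fe²⁺ is absent, so GorA is active.
No repressor is bound and LutF and GorA are active, so *ulmS* is transcribed.
So UlmS is produced and active.
Diaminopimelate is absent, so KulX is inactive.
Homoserine is absent, so LomK is active.
No repressor is bound and UlmS and LomK are active, so *orvL* is transcribed.

ON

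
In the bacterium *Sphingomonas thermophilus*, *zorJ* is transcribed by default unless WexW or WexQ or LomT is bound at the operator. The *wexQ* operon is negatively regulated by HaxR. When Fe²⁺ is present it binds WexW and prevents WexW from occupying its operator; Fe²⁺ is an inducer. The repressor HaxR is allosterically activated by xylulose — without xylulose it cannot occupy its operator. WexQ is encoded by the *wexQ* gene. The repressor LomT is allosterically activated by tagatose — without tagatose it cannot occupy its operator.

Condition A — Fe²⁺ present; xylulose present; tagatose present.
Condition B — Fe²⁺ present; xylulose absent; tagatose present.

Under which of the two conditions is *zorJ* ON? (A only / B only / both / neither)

Condition A:
Fe²⁺ is present, so WexW is inactive.
Xylulose is present, so HaxR is active.
With repressor HaxR bound, *wexQ* is not transcribed.
So WexQ is not produced.
Tagatose is present, so LomT is active.
With repressor LomT bound, *zorJ* is not transcribed.
→ *zorJ* is OFF in A.
Condition B:
Fe²⁺ is present, so WexW is inactive.
Xylulose is absent, so HaxR is inactive.
With no repressor bound, *wexQ* is transcribed.
So WexQ is produced and active.
Tagatose is present, so LomT is active.
With repressor WexQ bound, *zorJ* is not transcribed.
→ *zorJ* is OFF in B.

neither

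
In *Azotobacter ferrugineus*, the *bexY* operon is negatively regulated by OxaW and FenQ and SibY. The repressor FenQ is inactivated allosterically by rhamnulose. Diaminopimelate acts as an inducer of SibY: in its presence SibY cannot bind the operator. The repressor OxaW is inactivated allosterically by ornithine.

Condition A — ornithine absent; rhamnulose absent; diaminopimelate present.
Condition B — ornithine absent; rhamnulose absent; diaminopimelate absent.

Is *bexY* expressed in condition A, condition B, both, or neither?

neither

Condition A:
Ornithine is absent, so OxaW is active.
Rhamnulose is absent, so FenQ is active.
Diaminopimelate is present, so SibY is inactive.
With repressor OxaW bound, *bexY* is not transcribed.
→ *bexY* is OFF in A.
Condition B:
Ornithine is absent, so OxaW is active.
Rhamnulose is absent, so FenQ is active.
Diaminopimelate is absent, so SibY is active.
With repressor OxaW bound, *bexY* is not transcribed.
→ *bexY* is OFF in B.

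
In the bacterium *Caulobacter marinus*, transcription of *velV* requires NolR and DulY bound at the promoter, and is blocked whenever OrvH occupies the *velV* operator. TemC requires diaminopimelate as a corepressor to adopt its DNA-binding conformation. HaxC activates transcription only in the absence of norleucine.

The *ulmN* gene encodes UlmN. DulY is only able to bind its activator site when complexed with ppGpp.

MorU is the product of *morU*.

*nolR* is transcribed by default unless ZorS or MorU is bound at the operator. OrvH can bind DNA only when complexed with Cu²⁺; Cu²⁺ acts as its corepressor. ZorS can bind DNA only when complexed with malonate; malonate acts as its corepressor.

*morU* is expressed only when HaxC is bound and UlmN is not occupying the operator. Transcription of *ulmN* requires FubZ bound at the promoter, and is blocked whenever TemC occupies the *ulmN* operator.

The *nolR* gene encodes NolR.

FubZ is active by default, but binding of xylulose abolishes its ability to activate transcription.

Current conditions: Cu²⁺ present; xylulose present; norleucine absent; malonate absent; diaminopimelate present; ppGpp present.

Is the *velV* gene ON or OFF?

Cu²⁺ is present, so OrvH is active.
Malonate is absent, so ZorS is inactive.
Norleucine is absent, so HaxC is active.
Diaminopimelate is present, so TemC is active.
Xylulose is present, so FubZ is inactive.
With repressor TemC bound, *ulmN* is not transcribed.
So UlmN is not produced.
No repressor is bound and HaxC is active, so *morU* is transcribed.
So MorU is produced and active.
With repressor MorU bound, *nolR* is not transcribed.
So NolR is not produced.
ppGpp is present, so DulY is active.
With repressor OrvH bound, *velV* is not transcribed.

OFF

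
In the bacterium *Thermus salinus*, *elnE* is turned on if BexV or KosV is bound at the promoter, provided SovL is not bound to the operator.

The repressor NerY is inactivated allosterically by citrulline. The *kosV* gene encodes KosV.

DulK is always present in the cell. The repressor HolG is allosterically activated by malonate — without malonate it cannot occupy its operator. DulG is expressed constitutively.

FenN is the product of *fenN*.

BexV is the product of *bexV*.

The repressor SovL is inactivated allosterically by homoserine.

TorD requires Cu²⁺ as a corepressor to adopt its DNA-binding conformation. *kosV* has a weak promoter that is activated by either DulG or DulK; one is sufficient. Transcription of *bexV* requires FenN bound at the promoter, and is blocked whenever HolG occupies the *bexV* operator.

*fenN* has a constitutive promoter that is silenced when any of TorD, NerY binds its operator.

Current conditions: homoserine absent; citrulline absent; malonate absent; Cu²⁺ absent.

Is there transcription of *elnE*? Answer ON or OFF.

OFF

Homoserine is absent, so SovL is active.
Cu²⁺ is absent, so TorD is inactive.
Citrulline is absent, so NerY is active.
With repressor NerY bound, *fenN* is not transcribed.
So FenN is not produced.
Malonate is absent, so HolG is inactive.
Required activator FenN is absent, so *bexV* is not transcribed.
So BexV is not produced.
DulG is produced constitutively and is active.
DulK is produced constitutively and is active.
Activator DulG is present, so *kosV* is transcribed.
So KosV is produced and active.
With repressor SovL bound, *elnE* is not transcribed.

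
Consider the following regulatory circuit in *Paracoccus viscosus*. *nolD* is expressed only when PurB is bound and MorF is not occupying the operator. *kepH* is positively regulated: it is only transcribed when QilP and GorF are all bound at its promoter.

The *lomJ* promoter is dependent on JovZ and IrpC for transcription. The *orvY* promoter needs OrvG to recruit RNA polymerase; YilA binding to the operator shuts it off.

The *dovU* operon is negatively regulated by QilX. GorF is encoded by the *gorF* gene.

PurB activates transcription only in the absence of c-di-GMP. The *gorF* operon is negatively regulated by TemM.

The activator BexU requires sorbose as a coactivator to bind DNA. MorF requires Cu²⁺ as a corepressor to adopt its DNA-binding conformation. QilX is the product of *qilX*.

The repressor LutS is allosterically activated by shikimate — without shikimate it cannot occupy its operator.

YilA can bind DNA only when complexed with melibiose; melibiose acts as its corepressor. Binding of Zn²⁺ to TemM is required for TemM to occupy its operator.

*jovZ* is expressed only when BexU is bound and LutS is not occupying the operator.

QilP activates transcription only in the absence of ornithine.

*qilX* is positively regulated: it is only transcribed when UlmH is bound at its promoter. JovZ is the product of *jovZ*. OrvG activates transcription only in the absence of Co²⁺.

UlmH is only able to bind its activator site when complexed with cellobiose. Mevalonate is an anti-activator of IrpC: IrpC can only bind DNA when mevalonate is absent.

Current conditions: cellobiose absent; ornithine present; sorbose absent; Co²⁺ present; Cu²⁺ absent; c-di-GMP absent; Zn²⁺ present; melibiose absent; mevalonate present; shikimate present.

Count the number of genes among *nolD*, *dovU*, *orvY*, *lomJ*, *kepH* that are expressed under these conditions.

Cu²⁺ is absent, so MorF is inactive.
c-di-GMP is absent, so PurB is active.
No repressor is bound and PurB is active, so *nolD* is transcribed.
→ *nolD* is ON.
Cellobiose is absent, so UlmH is inactive.
Required activator UlmH is absent, so *qilX* is not transcribed.
So QilX is not produced.
With no repressor bound, *dovU* is transcribed.
→ *dovU* is ON.
Co²⁺ is present, so OrvG is inactive.
Melibiose is absent, so YilA is inactive.
Required activator OrvG is absent, so *orvY* is not transcribed.
→ *orvY* is OFF.
Shikimate is present, so LutS is active.
Sorbose is absent, so BexU is inactive.
With repressor LutS bound, *jovZ* is not transcribed.
So JovZ is not produced.
Mevalonate is present, so IrpC is inactive.
Required activator JovZ is absent, so *lomJ* is not transcribed.
→ *lomJ* is OFF.
Ornithine is present, so QilP is inactive.
Zn²⁺ is present, so TemM is active.
With repressor TemM bound, *gorF* is not transcribed.
So GorF is not produced.
Required activator QilP is absent, so *kepH* is not transcribed.
→ *kepH* is OFF.
2 of the 5 genes are transcribed.

2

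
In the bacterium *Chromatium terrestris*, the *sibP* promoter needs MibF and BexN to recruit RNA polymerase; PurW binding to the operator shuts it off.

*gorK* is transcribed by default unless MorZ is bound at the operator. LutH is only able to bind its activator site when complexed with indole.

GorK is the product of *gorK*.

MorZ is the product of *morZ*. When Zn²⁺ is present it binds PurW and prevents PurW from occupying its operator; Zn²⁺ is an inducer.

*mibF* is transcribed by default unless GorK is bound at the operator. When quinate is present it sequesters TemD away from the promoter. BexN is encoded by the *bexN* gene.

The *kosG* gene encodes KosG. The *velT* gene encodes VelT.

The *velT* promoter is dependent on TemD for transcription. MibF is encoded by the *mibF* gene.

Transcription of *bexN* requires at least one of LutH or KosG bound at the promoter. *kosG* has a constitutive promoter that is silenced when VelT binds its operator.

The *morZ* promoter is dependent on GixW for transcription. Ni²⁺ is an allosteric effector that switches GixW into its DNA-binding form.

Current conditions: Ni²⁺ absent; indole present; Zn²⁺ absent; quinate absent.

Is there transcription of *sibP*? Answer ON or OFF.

OFF

Zn²⁺ is absent, so PurW is active.
Ni²⁺ is absent, so GixW is inactive.
Required activator GixW is absent, so *morZ* is not transcribed.
So MorZ is not produced.
With no repressor bound, *gorK* is transcribed.
So GorK is produced and active.
With repressor GorK bound, *mibF* is not transcribed.
So MibF is not produced.
Indole is present, so LutH is active.
Quinate is absent, so TemD is active.
No repressor is bound and TemD is active, so *velT* is transcribed.
So VelT is produced and active.
With repressor VelT bound, *kosG* is not transcribed.
So KosG is not produced.
Activator LutH is present, so *bexN* is transcribed.
So BexN is produced and active.
With repressor PurW bound, *sibP* is not transcribed.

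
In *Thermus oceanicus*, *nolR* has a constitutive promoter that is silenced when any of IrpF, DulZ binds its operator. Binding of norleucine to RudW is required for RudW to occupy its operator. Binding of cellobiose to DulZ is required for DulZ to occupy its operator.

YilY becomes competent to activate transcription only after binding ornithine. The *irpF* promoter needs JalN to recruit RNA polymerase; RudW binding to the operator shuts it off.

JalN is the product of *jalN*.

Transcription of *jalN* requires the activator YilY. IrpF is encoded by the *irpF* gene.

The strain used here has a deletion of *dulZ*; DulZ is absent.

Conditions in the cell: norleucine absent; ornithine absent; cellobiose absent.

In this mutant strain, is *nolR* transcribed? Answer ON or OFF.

ON

Norleucine is absent, so RudW is inactive.
Ornithine is absent, so YilY is inactive.
Required activator YilY is absent, so *jalN* is not transcribed.
So JalN is not produced.
Required activator JalN is absent, so *irpF* is not transcribed.
So IrpF is not produced.
DulZ is non-functional in this strain, so it has no effect.
With no repressor bound, *nolR* is transcribed.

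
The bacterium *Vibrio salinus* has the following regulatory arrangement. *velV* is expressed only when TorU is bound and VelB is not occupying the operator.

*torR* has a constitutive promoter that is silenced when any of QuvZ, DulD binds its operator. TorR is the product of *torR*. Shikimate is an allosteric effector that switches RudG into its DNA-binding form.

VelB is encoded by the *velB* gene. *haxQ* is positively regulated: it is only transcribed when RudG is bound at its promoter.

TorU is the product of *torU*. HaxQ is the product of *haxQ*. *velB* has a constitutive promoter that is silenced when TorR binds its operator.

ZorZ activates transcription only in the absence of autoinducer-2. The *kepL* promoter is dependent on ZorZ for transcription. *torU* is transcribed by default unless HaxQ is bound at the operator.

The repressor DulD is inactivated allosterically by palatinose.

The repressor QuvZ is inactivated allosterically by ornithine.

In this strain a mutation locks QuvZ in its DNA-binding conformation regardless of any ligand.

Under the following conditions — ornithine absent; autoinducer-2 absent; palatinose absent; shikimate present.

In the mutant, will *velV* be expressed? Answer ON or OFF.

Shikimate is present, so RudG is active.
No repressor is bound and RudG is active, so *haxQ* is transcribed.
So HaxQ is produced and active.
With repressor HaxQ bound, *torU* is not transcribed.
So TorU is not produced.
QuvZ is constitutively active in this strain.
Palatinose is absent, so DulD is active.
With repressor QuvZ bound, *torR* is not transcribed.
So TorR is not produced.
With no repressor bound, *velB* is transcribed.
So VelB is produced and active.
With repressor VelB bound, *velV* is not transcribed.

OFF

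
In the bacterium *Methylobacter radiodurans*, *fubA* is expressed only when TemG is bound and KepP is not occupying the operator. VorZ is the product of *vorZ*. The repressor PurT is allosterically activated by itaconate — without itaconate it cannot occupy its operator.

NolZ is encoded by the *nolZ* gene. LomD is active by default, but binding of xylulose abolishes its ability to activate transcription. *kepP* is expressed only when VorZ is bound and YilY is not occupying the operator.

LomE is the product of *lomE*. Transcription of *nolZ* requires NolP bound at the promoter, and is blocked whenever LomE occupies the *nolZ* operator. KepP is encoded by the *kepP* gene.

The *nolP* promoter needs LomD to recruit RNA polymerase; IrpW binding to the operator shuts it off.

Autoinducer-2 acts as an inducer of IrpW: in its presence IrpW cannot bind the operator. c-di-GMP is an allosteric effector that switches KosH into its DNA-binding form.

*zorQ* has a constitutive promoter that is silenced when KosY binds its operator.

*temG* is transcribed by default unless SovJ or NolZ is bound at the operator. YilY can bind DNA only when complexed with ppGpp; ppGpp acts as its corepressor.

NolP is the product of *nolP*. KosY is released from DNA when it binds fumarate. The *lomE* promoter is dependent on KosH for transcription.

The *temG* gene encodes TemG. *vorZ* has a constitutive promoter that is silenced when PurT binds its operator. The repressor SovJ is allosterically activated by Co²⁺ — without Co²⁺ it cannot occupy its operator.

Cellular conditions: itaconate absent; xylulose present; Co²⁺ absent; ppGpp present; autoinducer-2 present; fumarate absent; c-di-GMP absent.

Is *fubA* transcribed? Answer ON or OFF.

ON

Co²⁺ is absent, so SovJ is inactive.
c-di-GMP is absent, so KosH is inactive.
Required activator KosH is absent, so *lomE* is not transcribed.
So LomE is not produced.
Xylulose is present, so LomD is inactive.
Autoinducer-2 is present, so IrpW is inactive.
Required activator LomD is absent, so *nolP* is not transcribed.
So NolP is not produced.
Required activator NolP is absent, so *nolZ* is not transcribed.
So NolZ is not produced.
With no repressor bound, *temG* is transcribed.
So TemG is produced and active.
ppGpp is present, so YilY is active.
Itaconate is absent, so PurT is inactive.
With no repressor bound, *vorZ* is transcribed.
So VorZ is produced and active.
With repressor YilY bound, *kepP* is not transcribed.
So KepP is not produced.
No repressor is bound and TemG is active, so *fubA* is transcribed.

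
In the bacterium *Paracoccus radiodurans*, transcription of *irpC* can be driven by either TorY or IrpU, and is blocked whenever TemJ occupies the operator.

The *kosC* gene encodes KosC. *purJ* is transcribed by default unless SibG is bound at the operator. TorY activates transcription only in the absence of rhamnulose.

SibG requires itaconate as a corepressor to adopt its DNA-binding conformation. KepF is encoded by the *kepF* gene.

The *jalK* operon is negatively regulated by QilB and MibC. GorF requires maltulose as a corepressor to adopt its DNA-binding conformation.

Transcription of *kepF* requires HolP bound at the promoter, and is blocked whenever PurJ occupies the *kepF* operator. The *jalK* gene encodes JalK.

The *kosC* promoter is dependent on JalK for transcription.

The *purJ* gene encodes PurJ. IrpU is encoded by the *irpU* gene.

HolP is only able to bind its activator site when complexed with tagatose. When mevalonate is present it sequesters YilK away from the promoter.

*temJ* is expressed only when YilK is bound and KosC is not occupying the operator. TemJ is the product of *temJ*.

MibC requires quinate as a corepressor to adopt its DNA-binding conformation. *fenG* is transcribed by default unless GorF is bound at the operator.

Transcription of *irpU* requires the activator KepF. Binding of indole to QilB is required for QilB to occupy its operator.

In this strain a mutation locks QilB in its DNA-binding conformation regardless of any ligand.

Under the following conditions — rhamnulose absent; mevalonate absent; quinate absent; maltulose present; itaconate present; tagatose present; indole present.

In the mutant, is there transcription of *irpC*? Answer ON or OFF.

Rhamnulose is absent, so TorY is active.
QilB is constitutively active in this strain.
Quinate is absent, so MibC is inactive.
With repressor QilB bound, *jalK* is not transcribed.
So JalK is not produced.
Required activator JalK is absent, so *kosC* is not transcribed.
So KosC is not produced.
Mevalonate is absent, so YilK is active.
No repressor is bound and YilK is active, so *temJ* is transcribed.
So TemJ is produced and active.
Tagatose is present, so HolP is active.
Itaconate is present, so SibG is active.
With repressor SibG bound, *purJ* is not transcribed.
So PurJ is not produced.
No repressor is bound and HolP is active, so *kepF* is transcribed.
So KepF is produced and active.
No repressor is bound and KepF is active, so *irpU* is transcribed.
So IrpU is produced and active.
With repressor TemJ bound, *irpC* is not transcribed.

OFF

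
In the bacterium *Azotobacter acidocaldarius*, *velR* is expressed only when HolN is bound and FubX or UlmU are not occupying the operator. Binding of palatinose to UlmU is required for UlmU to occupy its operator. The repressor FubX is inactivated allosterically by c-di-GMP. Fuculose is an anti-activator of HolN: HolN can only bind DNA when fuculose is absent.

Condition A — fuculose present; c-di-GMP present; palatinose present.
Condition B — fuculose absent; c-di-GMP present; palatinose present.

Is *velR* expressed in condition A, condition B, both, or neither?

Condition A:
Fuculose is present, so HolN is inactive.
c-di-GMP is present, so FubX is inactive.
Palatinose is present, so UlmU is active.
With repressor UlmU bound, *velR* is not transcribed.
→ *velR* is OFF in A.
Condition B:
Fuculose is absent, so HolN is active.
c-di-GMP is present, so FubX is inactive.
Palatinose is present, so UlmU is active.
With repressor UlmU bound, *velR* is not transcribed.
→ *velR* is OFF in B.

neither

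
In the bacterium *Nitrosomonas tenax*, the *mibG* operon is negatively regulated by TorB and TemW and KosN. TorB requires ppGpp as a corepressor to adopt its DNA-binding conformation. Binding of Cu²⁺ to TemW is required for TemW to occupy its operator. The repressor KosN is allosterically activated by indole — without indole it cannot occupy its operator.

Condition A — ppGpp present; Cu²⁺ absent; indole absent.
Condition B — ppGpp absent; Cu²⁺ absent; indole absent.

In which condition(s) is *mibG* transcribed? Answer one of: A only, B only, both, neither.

B only

Condition A:
ppGpp is present, so TorB is active.
Cu²⁺ is absent, so TemW is inactive.
Indole is absent, so KosN is inactive.
With repressor TorB bound, *mibG* is not transcribed.
→ *mibG* is OFF in A.
Condition B:
ppGpp is absent, so TorB is inactive.
Cu²⁺ is absent, so TemW is inactive.
Indole is absent, so KosN is inactive.
With no repressor bound, *mibG* is transcribed.
→ *mibG* is ON in B.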